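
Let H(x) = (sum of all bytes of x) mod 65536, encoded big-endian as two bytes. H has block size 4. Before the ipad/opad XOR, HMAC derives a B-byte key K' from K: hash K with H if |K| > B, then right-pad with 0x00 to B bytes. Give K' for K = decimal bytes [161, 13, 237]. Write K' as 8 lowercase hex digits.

a10ded00

Key decimal bytes [161, 13, 237] = a1 0d ed is 3 bytes ≤ B = 4; zero-pad to 4 bytes: K' = a1 0d ed 00.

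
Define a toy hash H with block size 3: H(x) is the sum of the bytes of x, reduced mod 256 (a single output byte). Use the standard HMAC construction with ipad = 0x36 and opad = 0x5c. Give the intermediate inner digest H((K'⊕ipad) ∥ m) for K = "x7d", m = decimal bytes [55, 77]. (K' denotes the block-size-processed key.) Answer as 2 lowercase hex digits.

Key "x7d" = 78 37 64 is exactly B = 3 bytes: K' = 78 37 64.
K' ⊕ ipad = 4e 01 52.
Inner input = 4e 01 52 ∥ 37 4d.
Inner hash: sum = 78+1+82+55+77 = 293; mod 256 = 37 → 25.

25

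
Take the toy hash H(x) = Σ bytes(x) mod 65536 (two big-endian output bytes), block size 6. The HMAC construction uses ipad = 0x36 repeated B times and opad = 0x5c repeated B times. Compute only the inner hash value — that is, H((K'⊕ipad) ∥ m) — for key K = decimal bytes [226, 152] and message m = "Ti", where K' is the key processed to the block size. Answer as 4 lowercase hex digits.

Key decimal bytes [226, 152] = e2 98 is 2 bytes ≤ B = 6; zero-pad to 6 bytes: K' = e2 98 00 00 00 00.
K' ⊕ ipad = d4 ae 36 36 36 36.
Inner input = d4 ae 36 36 36 36 ∥ 54 69.
Inner hash: sum = 212+174+54+54+54+54+84+105 = 791 → 03 17.

0317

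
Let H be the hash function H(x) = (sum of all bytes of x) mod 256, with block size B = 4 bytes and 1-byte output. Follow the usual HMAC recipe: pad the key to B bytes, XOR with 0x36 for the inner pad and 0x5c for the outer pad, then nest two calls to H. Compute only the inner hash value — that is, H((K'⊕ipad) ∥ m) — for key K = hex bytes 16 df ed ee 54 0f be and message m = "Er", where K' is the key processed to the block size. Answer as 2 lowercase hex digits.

20

Key hex bytes 16 df ed ee 54 0f be is 7 bytes > B = 4, so hash it first: H(key) = f1, then zero-pad to 4 bytes: K' = f1 00 00 00.
K' ⊕ ipad = c7 36 36 36.
Inner input = c7 36 36 36 ∥ 45 72.
Inner hash: sum = 199+54+54+54+69+114 = 544; mod 256 = 32 → 20.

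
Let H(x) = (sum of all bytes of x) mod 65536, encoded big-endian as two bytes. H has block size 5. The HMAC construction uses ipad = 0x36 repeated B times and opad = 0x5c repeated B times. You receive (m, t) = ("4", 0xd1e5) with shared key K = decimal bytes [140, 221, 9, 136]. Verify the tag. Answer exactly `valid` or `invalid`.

Key decimal bytes [140, 221, 9, 136] = 8c dd 09 88 is 4 bytes ≤ B = 5; zero-pad to 5 bytes: K' = 8c dd 09 88 00.
K' ⊕ ipad = ba eb 3f be 36; K' ⊕ opad = d0 81 55 d4 5c.
Inner hash: sum = 186+235+63+190+54+52 = 780 → 03 0c.
Outer hash (recomputed tag): sum = 208+129+85+212+92+3+12 = 741 → 02 e5.
Recomputed tag = 02e5; claimed = d1e5 → mismatch.

invalid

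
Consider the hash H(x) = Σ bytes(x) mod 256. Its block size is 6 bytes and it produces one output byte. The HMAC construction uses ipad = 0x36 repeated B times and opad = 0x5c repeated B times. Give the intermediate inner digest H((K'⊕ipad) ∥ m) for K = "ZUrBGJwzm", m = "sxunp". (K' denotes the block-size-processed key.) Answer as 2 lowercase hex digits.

b0

Key "ZUrBGJwzm" = 5a 55 72 42 47 4a 77 7a 6d is 9 bytes > B = 6, so hash it first: H(key) = 52, then zero-pad to 6 bytes: K' = 52 00 00 00 00 00.
K' ⊕ ipad = 64 36 36 36 36 36.
Inner input = 64 36 36 36 36 36 ∥ 73 78 75 6e 70.
Inner hash: sum = 100+54+54+54+54+54+115+120+117+110+112 = 944; mod 256 = 176 → b0.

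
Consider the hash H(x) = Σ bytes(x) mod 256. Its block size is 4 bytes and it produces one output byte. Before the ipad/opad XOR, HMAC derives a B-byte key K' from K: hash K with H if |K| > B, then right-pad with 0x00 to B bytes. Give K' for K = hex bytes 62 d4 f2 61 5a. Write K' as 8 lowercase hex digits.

e3000000

|K| = 5 > B = 4, so first hash the key.
H(K): sum = 98+212+242+97+90 = 739; mod 256 = 227 → e3.
Zero-pad H(K) = e3 to 4 bytes: K' = e3 00 00 00.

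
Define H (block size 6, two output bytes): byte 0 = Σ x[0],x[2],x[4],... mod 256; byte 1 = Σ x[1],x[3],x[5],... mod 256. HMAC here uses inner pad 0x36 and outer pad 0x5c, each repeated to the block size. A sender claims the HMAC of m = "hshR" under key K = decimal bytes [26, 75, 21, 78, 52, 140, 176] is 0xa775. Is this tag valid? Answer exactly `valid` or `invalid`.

Key decimal bytes [26, 75, 21, 78, 52, 140, 176] = 1a 4b 15 4e 34 8c b0 is 7 bytes > B = 6, so hash it first: H(key) = 13 25, then zero-pad to 6 bytes: K' = 13 25 00 00 00 00.
K' ⊕ ipad = 25 13 36 36 36 36; K' ⊕ opad = 4f 79 5c 5c 5c 5c.
Inner hash: even-index sum = 353 mod 256 = 97; odd-index sum = 324 mod 256 = 68 → 61 44.
Outer hash (recomputed tag): even-index sum = 360 mod 256 = 104; odd-index sum = 373 mod 256 = 117 → 68 75.
Recomputed tag = 6875; claimed = a775 → mismatch.

invalid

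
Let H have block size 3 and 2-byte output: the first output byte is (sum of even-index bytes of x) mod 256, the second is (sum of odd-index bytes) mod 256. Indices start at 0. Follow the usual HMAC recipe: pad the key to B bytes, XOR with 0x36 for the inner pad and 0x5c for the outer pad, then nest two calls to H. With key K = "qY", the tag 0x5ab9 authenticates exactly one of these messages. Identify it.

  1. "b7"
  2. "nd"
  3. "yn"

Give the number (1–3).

1

Key "qY" = 71 59 is 2 bytes ≤ B = 3; zero-pad to 3 bytes: K' = 71 59 00.
K' ⊕ ipad = 47 6f 36; K' ⊕ opad = 2d 05 5c.
m1: inner = H(47 6f 36 62 37) = b4 d1; tag = H(2d 05 5c b4 d1) = 5ab9 ← matches
m2: inner = H(47 6f 36 6e 64) = e1 dd; tag = H(2d 05 5c e1 dd) = 66e6
m3: inner = H(47 6f 36 79 6e) = eb e8; tag = H(2d 05 5c eb e8) = 71f0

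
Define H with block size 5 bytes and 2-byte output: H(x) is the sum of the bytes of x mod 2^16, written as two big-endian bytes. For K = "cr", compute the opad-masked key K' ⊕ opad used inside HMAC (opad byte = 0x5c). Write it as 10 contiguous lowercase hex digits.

3f2e5c5c5c

Key "cr" = 63 72 is 2 bytes ≤ B = 5; zero-pad to 5 bytes: K' = 63 72 00 00 00.
XOR each byte with 0x5c: 63⊕5c=3f, 72⊕5c=2e, 00⊕5c=5c, 00⊕5c=5c, 00⊕5c=5c.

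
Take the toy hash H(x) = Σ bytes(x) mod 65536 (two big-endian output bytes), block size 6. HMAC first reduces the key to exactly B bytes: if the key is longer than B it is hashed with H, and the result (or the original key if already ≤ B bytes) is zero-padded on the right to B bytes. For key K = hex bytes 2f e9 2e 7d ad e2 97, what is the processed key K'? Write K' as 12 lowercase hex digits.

|K| = 7 > B = 6, so first hash the key.
H(K): sum = 47+233+46+125+173+226+151 = 1001 → 03 e9.
Zero-pad H(K) = 03 e9 to 6 bytes: K' = 03 e9 00 00 00 00.

03e900000000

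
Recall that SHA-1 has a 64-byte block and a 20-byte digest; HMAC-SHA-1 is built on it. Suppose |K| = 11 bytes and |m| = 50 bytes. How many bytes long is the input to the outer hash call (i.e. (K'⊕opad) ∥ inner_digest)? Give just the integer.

Key is 11 ≤ 64 bytes, zero-padded: |K'| = 64.
Outer input = (K'⊕opad) ∥ H(inner) → 64 + 20 = 84 bytes.

84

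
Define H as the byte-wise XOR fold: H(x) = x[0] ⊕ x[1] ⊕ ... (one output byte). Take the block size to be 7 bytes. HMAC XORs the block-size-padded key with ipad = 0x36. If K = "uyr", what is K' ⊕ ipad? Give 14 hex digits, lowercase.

434f4436363636

Key "uyr" = 75 79 72 is 3 bytes ≤ B = 7; zero-pad to 7 bytes: K' = 75 79 72 00 00 00 00.
XOR each byte with 0x36: 75⊕36=43, 79⊕36=4f, 72⊕36=44, 00⊕36=36, 00⊕36=36, 00⊕36=36, 00⊕36=36.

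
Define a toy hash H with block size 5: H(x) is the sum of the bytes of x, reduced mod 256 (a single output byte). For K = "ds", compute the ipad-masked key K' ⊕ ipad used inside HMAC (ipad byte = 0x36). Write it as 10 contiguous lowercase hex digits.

5245363636

Key "ds" = 64 73 is 2 bytes ≤ B = 5; zero-pad to 5 bytes: K' = 64 73 00 00 00.
XOR each byte with 0x36: 64⊕36=52, 73⊕36=45, 00⊕36=36, 00⊕36=36, 00⊕36=36.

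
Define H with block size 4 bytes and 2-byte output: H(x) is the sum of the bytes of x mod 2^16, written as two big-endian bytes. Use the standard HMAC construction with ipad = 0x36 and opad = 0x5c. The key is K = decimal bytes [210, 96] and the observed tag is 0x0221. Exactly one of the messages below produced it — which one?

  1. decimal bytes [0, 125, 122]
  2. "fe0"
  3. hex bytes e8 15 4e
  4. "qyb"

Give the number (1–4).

Key decimal bytes [210, 96] = d2 60 is 2 bytes ≤ B = 4; zero-pad to 4 bytes: K' = d2 60 00 00.
K' ⊕ ipad = e4 56 36 36; K' ⊕ opad = 8e 3c 5c 5c.
m1: inner = H(e4 56 36 36 00 7d 7a) = 02 9d; tag = H(8e 3c 5c 5c 02 9d) = 0221 ← matches
m2: inner = H(e4 56 36 36 66 65 30) = 02 a1; tag = H(8e 3c 5c 5c 02 a1) = 0225
m3: inner = H(e4 56 36 36 e8 15 4e) = 02 f1; tag = H(8e 3c 5c 5c 02 f1) = 0275
m4: inner = H(e4 56 36 36 71 79 62) = 02 f2; tag = H(8e 3c 5c 5c 02 f2) = 0276

1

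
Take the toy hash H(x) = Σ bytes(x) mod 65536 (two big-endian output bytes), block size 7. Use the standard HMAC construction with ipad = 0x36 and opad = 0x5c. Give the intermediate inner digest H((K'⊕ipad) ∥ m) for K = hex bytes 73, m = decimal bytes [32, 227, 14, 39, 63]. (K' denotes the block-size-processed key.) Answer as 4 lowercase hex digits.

Key hex bytes 73 is 1 byte ≤ B = 7; zero-pad to 7 bytes: K' = 73 00 00 00 00 00 00.
K' ⊕ ipad = 45 36 36 36 36 36 36.
Inner input = 45 36 36 36 36 36 36 ∥ 20 e3 0e 27 3f.
Inner hash: sum = 69+54+54+54+54+54+54+32+227+14+39+63 = 768 → 03 00.

0300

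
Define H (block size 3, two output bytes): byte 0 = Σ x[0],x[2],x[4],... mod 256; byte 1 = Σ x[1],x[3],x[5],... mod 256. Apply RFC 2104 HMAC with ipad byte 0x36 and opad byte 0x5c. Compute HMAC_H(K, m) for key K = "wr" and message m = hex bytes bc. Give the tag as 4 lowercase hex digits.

87a5

Key "wr" = 77 72 is 2 bytes ≤ B = 3; zero-pad to 3 bytes: K' = 77 72 00.
K' ⊕ ipad = 41 44 36.  K' ⊕ opad = 2b 2e 5c.
Inner input = (K'⊕ipad) ∥ m = 41 44 36 ∥ bc.
Inner hash: even-index sum = 119 mod 256 = 119; odd-index sum = 256 mod 256 = 0 → 77 00.
Outer input = (K'⊕opad) ∥ inner = 2b 2e 5c ∥ 77 00.
Outer hash (tag): even-index sum = 135 mod 256 = 135; odd-index sum = 165 mod 256 = 165 → 87 a5.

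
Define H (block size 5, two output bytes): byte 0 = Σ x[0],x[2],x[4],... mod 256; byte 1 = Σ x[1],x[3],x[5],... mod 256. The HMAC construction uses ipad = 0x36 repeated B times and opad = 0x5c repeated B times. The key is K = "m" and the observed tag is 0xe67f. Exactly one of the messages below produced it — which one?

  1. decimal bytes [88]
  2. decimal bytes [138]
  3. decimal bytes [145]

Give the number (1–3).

Key "m" = 6d is 1 byte ≤ B = 5; zero-pad to 5 bytes: K' = 6d 00 00 00 00.
K' ⊕ ipad = 5b 36 36 36 36; K' ⊕ opad = 31 5c 5c 5c 5c.
m1: inner = H(5b 36 36 36 36 58) = c7 c4; tag = H(31 5c 5c 5c 5c c7 c4) = ad7f
m2: inner = H(5b 36 36 36 36 8a) = c7 f6; tag = H(31 5c 5c 5c 5c c7 f6) = df7f
m3: inner = H(5b 36 36 36 36 91) = c7 fd; tag = H(31 5c 5c 5c 5c c7 fd) = e67f ← matches

3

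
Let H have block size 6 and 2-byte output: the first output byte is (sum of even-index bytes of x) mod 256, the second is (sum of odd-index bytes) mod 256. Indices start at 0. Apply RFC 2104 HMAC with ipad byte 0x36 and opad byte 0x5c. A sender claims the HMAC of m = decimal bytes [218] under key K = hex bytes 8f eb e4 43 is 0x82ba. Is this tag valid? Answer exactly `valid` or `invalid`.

valid

Key hex bytes 8f eb e4 43 is 4 bytes ≤ B = 6; zero-pad to 6 bytes: K' = 8f eb e4 43 00 00.
K' ⊕ ipad = b9 dd d2 75 36 36; K' ⊕ opad = d3 b7 b8 1f 5c 5c.
Inner hash: even-index sum = 667 mod 256 = 155; odd-index sum = 392 mod 256 = 136 → 9b 88.
Outer hash (recomputed tag): even-index sum = 642 mod 256 = 130; odd-index sum = 442 mod 256 = 186 → 82 ba.
Recomputed tag = 82ba; claimed = 82ba → match.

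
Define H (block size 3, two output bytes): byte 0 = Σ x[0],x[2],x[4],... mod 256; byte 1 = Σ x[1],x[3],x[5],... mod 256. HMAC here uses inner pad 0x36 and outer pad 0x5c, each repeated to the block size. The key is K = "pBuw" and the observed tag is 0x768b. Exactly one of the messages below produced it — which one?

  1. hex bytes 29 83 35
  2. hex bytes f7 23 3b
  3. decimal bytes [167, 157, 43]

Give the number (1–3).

3

Key "pBuw" = 70 42 75 77 is 4 bytes > B = 3, so hash it first: H(key) = e5 b9, then zero-pad to 3 bytes: K' = e5 b9 00.
K' ⊕ ipad = d3 8f 36; K' ⊕ opad = b9 e5 5c.
m1: inner = H(d3 8f 36 29 83 35) = 8c ed; tag = H(b9 e5 5c 8c ed) = 0271
m2: inner = H(d3 8f 36 f7 23 3b) = 2c c1; tag = H(b9 e5 5c 2c c1) = d611
m3: inner = H(d3 8f 36 a7 9d 2b) = a6 61; tag = H(b9 e5 5c a6 61) = 768b ← matches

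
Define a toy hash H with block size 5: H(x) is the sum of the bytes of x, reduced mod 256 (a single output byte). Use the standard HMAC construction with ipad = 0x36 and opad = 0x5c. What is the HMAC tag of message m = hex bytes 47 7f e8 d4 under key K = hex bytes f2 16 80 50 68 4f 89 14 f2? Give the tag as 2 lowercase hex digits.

34

Key hex bytes f2 16 80 50 68 4f 89 14 f2 is 9 bytes > B = 5, so hash it first: H(key) = 1e, then zero-pad to 5 bytes: K' = 1e 00 00 00 00.
K' ⊕ ipad = 28 36 36 36 36.  K' ⊕ opad = 42 5c 5c 5c 5c.
Inner input = (K'⊕ipad) ∥ m = 28 36 36 36 36 ∥ 47 7f e8 d4.
Inner hash: sum = 40+54+54+54+54+71+127+232+212 = 898; mod 256 = 130 → 82.
Outer input = (K'⊕opad) ∥ inner = 42 5c 5c 5c 5c ∥ 82.
Outer hash (tag): sum = 66+92+92+92+92+130 = 564; mod 256 = 52 → 34.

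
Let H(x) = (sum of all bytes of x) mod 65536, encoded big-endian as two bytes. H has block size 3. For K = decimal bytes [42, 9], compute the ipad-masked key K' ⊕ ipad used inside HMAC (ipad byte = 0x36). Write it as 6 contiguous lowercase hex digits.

Key decimal bytes [42, 9] = 2a 09 is 2 bytes ≤ B = 3; zero-pad to 3 bytes: K' = 2a 09 00.
XOR each byte with 0x36: 2a⊕36=1c, 09⊕36=3f, 00⊕36=36.

1c3f36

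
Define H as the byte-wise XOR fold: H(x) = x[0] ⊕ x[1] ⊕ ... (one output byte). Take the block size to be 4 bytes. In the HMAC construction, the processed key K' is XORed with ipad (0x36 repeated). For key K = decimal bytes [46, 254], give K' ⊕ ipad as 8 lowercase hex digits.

18c83636

Key decimal bytes [46, 254] = 2e fe is 2 bytes ≤ B = 4; zero-pad to 4 bytes: K' = 2e fe 00 00.
XOR each byte with 0x36: 2e⊕36=18, fe⊕36=c8, 00⊕36=36, 00⊕36=36.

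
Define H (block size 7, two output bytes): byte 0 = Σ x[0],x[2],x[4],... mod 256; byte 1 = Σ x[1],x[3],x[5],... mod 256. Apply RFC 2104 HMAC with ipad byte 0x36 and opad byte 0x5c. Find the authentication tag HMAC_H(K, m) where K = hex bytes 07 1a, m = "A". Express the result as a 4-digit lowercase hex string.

48d1

Key hex bytes 07 1a is 2 bytes ≤ B = 7; zero-pad to 7 bytes: K' = 07 1a 00 00 00 00 00.
K' ⊕ ipad = 31 2c 36 36 36 36 36.  K' ⊕ opad = 5b 46 5c 5c 5c 5c 5c.
Inner input = (K'⊕ipad) ∥ m = 31 2c 36 36 36 36 36 ∥ 41.
Inner hash: even-index sum = 211 mod 256 = 211; odd-index sum = 217 mod 256 = 217 → d3 d9.
Outer input = (K'⊕opad) ∥ inner = 5b 46 5c 5c 5c 5c 5c ∥ d3 d9.
Outer hash (tag): even-index sum = 584 mod 256 = 72; odd-index sum = 465 mod 256 = 209 → 48 d1.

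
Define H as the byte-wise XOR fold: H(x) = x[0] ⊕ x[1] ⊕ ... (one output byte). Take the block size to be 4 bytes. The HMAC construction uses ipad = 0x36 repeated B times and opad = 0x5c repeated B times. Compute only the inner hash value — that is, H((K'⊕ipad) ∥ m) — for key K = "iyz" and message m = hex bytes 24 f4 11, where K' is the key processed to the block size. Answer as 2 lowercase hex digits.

Key "iyz" = 69 79 7a is 3 bytes ≤ B = 4; zero-pad to 4 bytes: K' = 69 79 7a 00.
K' ⊕ ipad = 5f 4f 4c 36.
Inner input = 5f 4f 4c 36 ∥ 24 f4 11.
Inner hash: XOR 5f⊕4f⊕4c⊕36⊕24⊕f4⊕11 = ab.

ab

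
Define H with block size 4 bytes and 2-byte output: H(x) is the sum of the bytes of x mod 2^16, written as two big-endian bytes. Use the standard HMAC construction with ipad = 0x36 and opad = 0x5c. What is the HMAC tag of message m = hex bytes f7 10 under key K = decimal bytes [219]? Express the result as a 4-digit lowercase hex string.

Key decimal bytes [219] = db is 1 byte ≤ B = 4; zero-pad to 4 bytes: K' = db 00 00 00.
K' ⊕ ipad = ed 36 36 36.  K' ⊕ opad = 87 5c 5c 5c.
Inner input = (K'⊕ipad) ∥ m = ed 36 36 36 ∥ f7 10.
Inner hash: sum = 237+54+54+54+247+16 = 662 → 02 96.
Outer input = (K'⊕opad) ∥ inner = 87 5c 5c 5c ∥ 02 96.
Outer hash (tag): sum = 135+92+92+92+2+150 = 563 → 02 33.

0233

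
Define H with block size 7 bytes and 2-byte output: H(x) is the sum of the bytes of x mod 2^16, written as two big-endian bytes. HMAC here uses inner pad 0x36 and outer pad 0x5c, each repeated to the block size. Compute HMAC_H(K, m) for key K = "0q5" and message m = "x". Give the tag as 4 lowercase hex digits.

0313

Key "0q5" = 30 71 35 is 3 bytes ≤ B = 7; zero-pad to 7 bytes: K' = 30 71 35 00 00 00 00.
K' ⊕ ipad = 06 47 03 36 36 36 36.  K' ⊕ opad = 6c 2d 69 5c 5c 5c 5c.
Inner input = (K'⊕ipad) ∥ m = 06 47 03 36 36 36 36 ∥ 78.
Inner hash: sum = 6+71+3+54+54+54+54+120 = 416 → 01 a0.
Outer input = (K'⊕opad) ∥ inner = 6c 2d 69 5c 5c 5c 5c ∥ 01 a0.
Outer hash (tag): sum = 108+45+105+92+92+92+92+1+160 = 787 → 03 13.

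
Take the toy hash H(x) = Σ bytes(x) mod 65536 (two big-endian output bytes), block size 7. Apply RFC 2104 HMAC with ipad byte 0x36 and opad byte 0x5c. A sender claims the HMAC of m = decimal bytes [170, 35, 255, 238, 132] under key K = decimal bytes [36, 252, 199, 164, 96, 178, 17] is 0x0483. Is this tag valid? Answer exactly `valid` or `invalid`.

invalid

Key decimal bytes [36, 252, 199, 164, 96, 178, 17] = 24 fc c7 a4 60 b2 11 is exactly B = 7 bytes: K' = 24 fc c7 a4 60 b2 11.
K' ⊕ ipad = 12 ca f1 92 56 84 27; K' ⊕ opad = 78 a0 9b f8 3c ee 4d.
Inner hash: sum = 18+202+241+146+86+132+39+170+35+255+238+132 = 1694 → 06 9e.
Outer hash (recomputed tag): sum = 120+160+155+248+60+238+77+6+158 = 1222 → 04 c6.
Recomputed tag = 04c6; claimed = 0483 → mismatch.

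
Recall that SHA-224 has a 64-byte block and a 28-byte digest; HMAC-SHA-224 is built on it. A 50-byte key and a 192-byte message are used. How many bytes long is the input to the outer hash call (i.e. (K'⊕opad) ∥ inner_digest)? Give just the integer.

92

Key is 50 ≤ 64 bytes, zero-padded: |K'| = 64.
Outer input = (K'⊕opad) ∥ H(inner) → 64 + 28 = 92 bytes.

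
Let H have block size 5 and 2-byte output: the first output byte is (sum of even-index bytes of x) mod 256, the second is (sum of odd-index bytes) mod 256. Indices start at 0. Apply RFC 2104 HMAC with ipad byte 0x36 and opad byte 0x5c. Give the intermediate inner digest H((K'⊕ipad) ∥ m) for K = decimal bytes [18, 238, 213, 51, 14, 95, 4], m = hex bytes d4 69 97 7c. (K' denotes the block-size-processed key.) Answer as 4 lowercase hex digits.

2057

Key decimal bytes [18, 238, 213, 51, 14, 95, 4] = 12 ee d5 33 0e 5f 04 is 7 bytes > B = 5, so hash it first: H(key) = f9 80, then zero-pad to 5 bytes: K' = f9 80 00 00 00.
K' ⊕ ipad = cf b6 36 36 36.
Inner input = cf b6 36 36 36 ∥ d4 69 97 7c.
Inner hash: even-index sum = 544 mod 256 = 32; odd-index sum = 599 mod 256 = 87 → 20 57.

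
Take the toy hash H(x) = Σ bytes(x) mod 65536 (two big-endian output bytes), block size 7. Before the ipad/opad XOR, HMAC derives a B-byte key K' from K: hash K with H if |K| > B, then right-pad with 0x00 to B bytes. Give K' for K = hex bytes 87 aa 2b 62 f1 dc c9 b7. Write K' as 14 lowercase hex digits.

050b0000000000

|K| = 8 > B = 7, so first hash the key.
H(K): sum = 135+170+43+98+241+220+201+183 = 1291 → 05 0b.
Zero-pad H(K) = 05 0b to 7 bytes: K' = 05 0b 00 00 00 00 00.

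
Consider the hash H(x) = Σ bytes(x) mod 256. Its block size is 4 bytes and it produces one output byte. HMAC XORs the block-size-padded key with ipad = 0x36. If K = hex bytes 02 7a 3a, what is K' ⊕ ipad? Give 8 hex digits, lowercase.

Key hex bytes 02 7a 3a is 3 bytes ≤ B = 4; zero-pad to 4 bytes: K' = 02 7a 3a 00.
XOR each byte with 0x36: 02⊕36=34, 7a⊕36=4c, 3a⊕36=0c, 00⊕36=36.

344c0c36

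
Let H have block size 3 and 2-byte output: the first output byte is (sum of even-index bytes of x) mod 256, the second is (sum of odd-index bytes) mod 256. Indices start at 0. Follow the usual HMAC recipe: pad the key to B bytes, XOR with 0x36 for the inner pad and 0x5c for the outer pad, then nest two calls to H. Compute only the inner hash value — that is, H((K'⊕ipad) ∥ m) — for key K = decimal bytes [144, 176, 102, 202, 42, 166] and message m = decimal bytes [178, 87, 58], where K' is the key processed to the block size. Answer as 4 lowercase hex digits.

Key decimal bytes [144, 176, 102, 202, 42, 166] = 90 b0 66 ca 2a a6 is 6 bytes > B = 3, so hash it first: H(key) = 20 20, then zero-pad to 3 bytes: K' = 20 20 00.
K' ⊕ ipad = 16 16 36.
Inner input = 16 16 36 ∥ b2 57 3a.
Inner hash: even-index sum = 163 mod 256 = 163; odd-index sum = 258 mod 256 = 2 → a3 02.

a302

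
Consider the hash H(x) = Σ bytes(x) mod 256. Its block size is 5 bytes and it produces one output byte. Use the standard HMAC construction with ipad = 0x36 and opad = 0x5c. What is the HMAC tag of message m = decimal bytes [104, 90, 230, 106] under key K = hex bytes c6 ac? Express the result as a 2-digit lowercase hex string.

Key hex bytes c6 ac is 2 bytes ≤ B = 5; zero-pad to 5 bytes: K' = c6 ac 00 00 00.
K' ⊕ ipad = f0 9a 36 36 36.  K' ⊕ opad = 9a f0 5c 5c 5c.
Inner input = (K'⊕ipad) ∥ m = f0 9a 36 36 36 ∥ 68 5a e6 6a.
Inner hash: sum = 240+154+54+54+54+104+90+230+106 = 1086; mod 256 = 62 → 3e.
Outer input = (K'⊕opad) ∥ inner = 9a f0 5c 5c 5c ∥ 3e.
Outer hash (tag): sum = 154+240+92+92+92+62 = 732; mod 256 = 220 → dc.

dc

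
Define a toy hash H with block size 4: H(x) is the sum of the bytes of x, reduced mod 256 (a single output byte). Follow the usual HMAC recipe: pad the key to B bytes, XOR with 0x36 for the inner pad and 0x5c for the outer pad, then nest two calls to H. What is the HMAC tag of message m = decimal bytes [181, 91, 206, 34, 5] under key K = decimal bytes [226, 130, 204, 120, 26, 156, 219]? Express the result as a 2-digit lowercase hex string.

Key decimal bytes [226, 130, 204, 120, 26, 156, 219] = e2 82 cc 78 1a 9c db is 7 bytes > B = 4, so hash it first: H(key) = 39, then zero-pad to 4 bytes: K' = 39 00 00 00.
K' ⊕ ipad = 0f 36 36 36.  K' ⊕ opad = 65 5c 5c 5c.
Inner input = (K'⊕ipad) ∥ m = 0f 36 36 36 ∥ b5 5b ce 22 05.
Inner hash: sum = 15+54+54+54+181+91+206+34+5 = 694; mod 256 = 182 → b6.
Outer input = (K'⊕opad) ∥ inner = 65 5c 5c 5c ∥ b6.
Outer hash (tag): sum = 101+92+92+92+182 = 559; mod 256 = 47 → 2f.

2f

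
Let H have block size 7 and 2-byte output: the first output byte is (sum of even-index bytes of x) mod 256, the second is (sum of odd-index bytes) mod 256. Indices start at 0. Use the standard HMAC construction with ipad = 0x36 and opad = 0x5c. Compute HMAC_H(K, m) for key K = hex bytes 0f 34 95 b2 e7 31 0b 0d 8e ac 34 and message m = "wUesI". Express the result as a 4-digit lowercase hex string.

8f1c

Key hex bytes 0f 34 95 b2 e7 31 0b 0d 8e ac 34 is 11 bytes > B = 7, so hash it first: H(key) = 58 d0, then zero-pad to 7 bytes: K' = 58 d0 00 00 00 00 00.
K' ⊕ ipad = 6e e6 36 36 36 36 36.  K' ⊕ opad = 04 8c 5c 5c 5c 5c 5c.
Inner input = (K'⊕ipad) ∥ m = 6e e6 36 36 36 36 36 ∥ 77 55 65 73 49.
Inner hash: even-index sum = 472 mod 256 = 216; odd-index sum = 631 mod 256 = 119 → d8 77.
Outer input = (K'⊕opad) ∥ inner = 04 8c 5c 5c 5c 5c 5c ∥ d8 77.
Outer hash (tag): even-index sum = 399 mod 256 = 143; odd-index sum = 540 mod 256 = 28 → 8f 1c.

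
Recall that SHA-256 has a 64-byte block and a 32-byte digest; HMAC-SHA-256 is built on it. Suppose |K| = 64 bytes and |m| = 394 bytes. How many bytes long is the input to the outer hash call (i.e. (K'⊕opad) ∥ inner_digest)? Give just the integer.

96

Key is 64 ≤ 64 bytes, zero-padded: |K'| = 64.
Outer input = (K'⊕opad) ∥ H(inner) → 64 + 32 = 96 bytes.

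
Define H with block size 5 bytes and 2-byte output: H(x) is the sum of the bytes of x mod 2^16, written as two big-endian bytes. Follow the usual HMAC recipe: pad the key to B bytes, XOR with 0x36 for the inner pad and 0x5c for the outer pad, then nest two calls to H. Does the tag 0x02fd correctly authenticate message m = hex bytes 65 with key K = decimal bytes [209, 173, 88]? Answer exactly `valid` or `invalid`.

Key decimal bytes [209, 173, 88] = d1 ad 58 is 3 bytes ≤ B = 5; zero-pad to 5 bytes: K' = d1 ad 58 00 00.
K' ⊕ ipad = e7 9b 6e 36 36; K' ⊕ opad = 8d f1 04 5c 5c.
Inner hash: sum = 231+155+110+54+54+101 = 705 → 02 c1.
Outer hash (recomputed tag): sum = 141+241+4+92+92+2+193 = 765 → 02 fd.
Recomputed tag = 02fd; claimed = 02fd → match.

valid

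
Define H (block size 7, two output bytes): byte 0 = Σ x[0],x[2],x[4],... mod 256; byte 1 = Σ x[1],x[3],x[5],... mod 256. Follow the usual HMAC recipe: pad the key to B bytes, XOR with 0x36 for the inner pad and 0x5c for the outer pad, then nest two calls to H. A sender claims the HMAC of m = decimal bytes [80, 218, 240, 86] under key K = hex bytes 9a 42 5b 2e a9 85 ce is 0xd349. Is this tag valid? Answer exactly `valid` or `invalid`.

Key hex bytes 9a 42 5b 2e a9 85 ce is exactly B = 7 bytes: K' = 9a 42 5b 2e a9 85 ce.
K' ⊕ ipad = ac 74 6d 18 9f b3 f8; K' ⊕ opad = c6 1e 07 72 f5 d9 92.
Inner hash: even-index sum = 992 mod 256 = 224; odd-index sum = 639 mod 256 = 127 → e0 7f.
Outer hash (recomputed tag): even-index sum = 723 mod 256 = 211; odd-index sum = 585 mod 256 = 73 → d3 49.
Recomputed tag = d349; claimed = d349 → match.

valid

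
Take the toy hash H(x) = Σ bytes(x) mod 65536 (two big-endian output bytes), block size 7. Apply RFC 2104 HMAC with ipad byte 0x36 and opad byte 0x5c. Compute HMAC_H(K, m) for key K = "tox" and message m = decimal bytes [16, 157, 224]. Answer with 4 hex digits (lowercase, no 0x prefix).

0240

Key "tox" = 74 6f 78 is 3 bytes ≤ B = 7; zero-pad to 7 bytes: K' = 74 6f 78 00 00 00 00.
K' ⊕ ipad = 42 59 4e 36 36 36 36.  K' ⊕ opad = 28 33 24 5c 5c 5c 5c.
Inner input = (K'⊕ipad) ∥ m = 42 59 4e 36 36 36 36 ∥ 10 9d e0.
Inner hash: sum = 66+89+78+54+54+54+54+16+157+224 = 846 → 03 4e.
Outer input = (K'⊕opad) ∥ inner = 28 33 24 5c 5c 5c 5c ∥ 03 4e.
Outer hash (tag): sum = 40+51+36+92+92+92+92+3+78 = 576 → 02 40.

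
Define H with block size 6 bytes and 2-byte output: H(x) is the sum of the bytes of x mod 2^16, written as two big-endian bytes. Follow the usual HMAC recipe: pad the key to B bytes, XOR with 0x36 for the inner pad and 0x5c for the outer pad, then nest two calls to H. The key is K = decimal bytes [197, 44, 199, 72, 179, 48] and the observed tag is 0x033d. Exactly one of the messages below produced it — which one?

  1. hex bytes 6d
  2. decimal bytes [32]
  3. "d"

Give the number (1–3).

2

Key decimal bytes [197, 44, 199, 72, 179, 48] = c5 2c c7 48 b3 30 is exactly B = 6 bytes: K' = c5 2c c7 48 b3 30.
K' ⊕ ipad = f3 1a f1 7e 85 06; K' ⊕ opad = 99 70 9b 14 ef 6c.
m1: inner = H(f3 1a f1 7e 85 06 6d) = 03 74; tag = H(99 70 9b 14 ef 6c 03 74) = 038a
m2: inner = H(f3 1a f1 7e 85 06 20) = 03 27; tag = H(99 70 9b 14 ef 6c 03 27) = 033d ← matches
m3: inner = H(f3 1a f1 7e 85 06 64) = 03 6b; tag = H(99 70 9b 14 ef 6c 03 6b) = 0381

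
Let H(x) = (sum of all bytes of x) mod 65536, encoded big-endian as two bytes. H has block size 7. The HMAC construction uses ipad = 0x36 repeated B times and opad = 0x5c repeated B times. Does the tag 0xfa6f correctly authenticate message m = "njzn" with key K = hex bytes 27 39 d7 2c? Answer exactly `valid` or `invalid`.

Key hex bytes 27 39 d7 2c is 4 bytes ≤ B = 7; zero-pad to 7 bytes: K' = 27 39 d7 2c 00 00 00.
K' ⊕ ipad = 11 0f e1 1a 36 36 36; K' ⊕ opad = 7b 65 8b 70 5c 5c 5c.
Inner hash: sum = 17+15+225+26+54+54+54+110+106+122+110 = 893 → 03 7d.
Outer hash (recomputed tag): sum = 123+101+139+112+92+92+92+3+125 = 879 → 03 6f.
Recomputed tag = 036f; claimed = fa6f → mismatch.

invalid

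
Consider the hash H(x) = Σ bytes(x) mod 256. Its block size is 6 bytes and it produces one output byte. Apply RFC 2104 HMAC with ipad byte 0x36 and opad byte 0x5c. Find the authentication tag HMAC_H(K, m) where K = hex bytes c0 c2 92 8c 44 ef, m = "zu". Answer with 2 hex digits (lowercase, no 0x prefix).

Key hex bytes c0 c2 92 8c 44 ef is exactly B = 6 bytes: K' = c0 c2 92 8c 44 ef.
K' ⊕ ipad = f6 f4 a4 ba 72 d9.  K' ⊕ opad = 9c 9e ce d0 18 b3.
Inner input = (K'⊕ipad) ∥ m = f6 f4 a4 ba 72 d9 ∥ 7a 75.
Inner hash: sum = 246+244+164+186+114+217+122+117 = 1410; mod 256 = 130 → 82.
Outer input = (K'⊕opad) ∥ inner = 9c 9e ce d0 18 b3 ∥ 82.
Outer hash (tag): sum = 156+158+206+208+24+179+130 = 1061; mod 256 = 37 → 25.

25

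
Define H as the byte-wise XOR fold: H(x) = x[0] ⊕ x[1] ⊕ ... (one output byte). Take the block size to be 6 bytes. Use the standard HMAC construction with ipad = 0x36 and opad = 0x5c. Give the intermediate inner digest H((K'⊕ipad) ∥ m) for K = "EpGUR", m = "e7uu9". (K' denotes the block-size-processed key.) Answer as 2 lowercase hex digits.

Key "EpGUR" = 45 70 47 55 52 is 5 bytes ≤ B = 6; zero-pad to 6 bytes: K' = 45 70 47 55 52 00.
K' ⊕ ipad = 73 46 71 63 64 36.
Inner input = 73 46 71 63 64 36 ∥ 65 37 75 75 39.
Inner hash: XOR 73⊕46⊕71⊕63⊕64⊕36⊕65⊕37⊕75⊕75⊕39 = 1e.

1e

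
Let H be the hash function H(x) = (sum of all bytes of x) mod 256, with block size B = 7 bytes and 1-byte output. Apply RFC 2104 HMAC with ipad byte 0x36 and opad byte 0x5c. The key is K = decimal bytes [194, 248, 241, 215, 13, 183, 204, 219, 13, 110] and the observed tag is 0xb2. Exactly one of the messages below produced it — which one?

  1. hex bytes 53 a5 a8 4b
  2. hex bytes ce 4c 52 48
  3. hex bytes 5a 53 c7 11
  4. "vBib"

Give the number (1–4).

2

Key decimal bytes [194, 248, 241, 215, 13, 183, 204, 219, 13, 110] = c2 f8 f1 d7 0d b7 cc db 0d 6e is 10 bytes > B = 7, so hash it first: H(key) = 68, then zero-pad to 7 bytes: K' = 68 00 00 00 00 00 00.
K' ⊕ ipad = 5e 36 36 36 36 36 36; K' ⊕ opad = 34 5c 5c 5c 5c 5c 5c.
m1: inner = H(5e 36 36 36 36 36 36 53 a5 a8 4b) = 8d; tag = H(34 5c 5c 5c 5c 5c 5c 8d) = e9
m2: inner = H(5e 36 36 36 36 36 36 ce 4c 52 48) = 56; tag = H(34 5c 5c 5c 5c 5c 5c 56) = b2 ← matches
m3: inner = H(5e 36 36 36 36 36 36 5a 53 c7 11) = 27; tag = H(34 5c 5c 5c 5c 5c 5c 27) = 83
m4: inner = H(5e 36 36 36 36 36 36 76 42 69 62) = 25; tag = H(34 5c 5c 5c 5c 5c 5c 25) = 81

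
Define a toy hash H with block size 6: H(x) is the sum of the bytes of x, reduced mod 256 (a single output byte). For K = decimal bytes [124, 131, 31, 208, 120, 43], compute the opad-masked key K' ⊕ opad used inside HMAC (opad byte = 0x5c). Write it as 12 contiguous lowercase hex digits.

20df438c2477

Key decimal bytes [124, 131, 31, 208, 120, 43] = 7c 83 1f d0 78 2b is exactly B = 6 bytes: K' = 7c 83 1f d0 78 2b.
XOR each byte with 0x5c: 7c⊕5c=20, 83⊕5c=df, 1f⊕5c=43, d0⊕5c=8c, 78⊕5c=24, 2b⊕5c=77.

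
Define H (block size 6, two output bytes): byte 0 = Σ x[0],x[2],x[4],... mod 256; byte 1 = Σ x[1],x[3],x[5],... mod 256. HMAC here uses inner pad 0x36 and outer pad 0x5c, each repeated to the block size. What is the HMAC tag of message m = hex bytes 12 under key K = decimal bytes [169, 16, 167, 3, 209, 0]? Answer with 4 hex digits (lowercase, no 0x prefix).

Key decimal bytes [169, 16, 167, 3, 209, 0] = a9 10 a7 03 d1 00 is exactly B = 6 bytes: K' = a9 10 a7 03 d1 00.
K' ⊕ ipad = 9f 26 91 35 e7 36.  K' ⊕ opad = f5 4c fb 5f 8d 5c.
Inner input = (K'⊕ipad) ∥ m = 9f 26 91 35 e7 36 ∥ 12.
Inner hash: even-index sum = 553 mod 256 = 41; odd-index sum = 145 mod 256 = 145 → 29 91.
Outer input = (K'⊕opad) ∥ inner = f5 4c fb 5f 8d 5c ∥ 29 91.
Outer hash (tag): even-index sum = 678 mod 256 = 166; odd-index sum = 408 mod 256 = 152 → a6 98.

a698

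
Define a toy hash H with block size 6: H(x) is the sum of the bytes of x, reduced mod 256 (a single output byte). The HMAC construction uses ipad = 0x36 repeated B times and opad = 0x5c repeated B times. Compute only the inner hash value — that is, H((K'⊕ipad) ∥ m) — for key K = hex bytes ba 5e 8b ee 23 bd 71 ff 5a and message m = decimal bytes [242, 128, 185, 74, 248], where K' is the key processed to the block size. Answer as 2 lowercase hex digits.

Key hex bytes ba 5e 8b ee 23 bd 71 ff 5a is 9 bytes > B = 6, so hash it first: H(key) = 3b, then zero-pad to 6 bytes: K' = 3b 00 00 00 00 00.
K' ⊕ ipad = 0d 36 36 36 36 36.
Inner input = 0d 36 36 36 36 36 ∥ f2 80 b9 4a f8.
Inner hash: sum = 13+54+54+54+54+54+242+128+185+74+248 = 1160; mod 256 = 136 → 88.

88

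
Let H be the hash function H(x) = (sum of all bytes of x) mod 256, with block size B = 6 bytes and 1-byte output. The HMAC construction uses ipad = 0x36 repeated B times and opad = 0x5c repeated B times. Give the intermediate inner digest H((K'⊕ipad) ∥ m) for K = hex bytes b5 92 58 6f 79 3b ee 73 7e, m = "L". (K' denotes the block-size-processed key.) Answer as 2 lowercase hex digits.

f1

Key hex bytes b5 92 58 6f 79 3b ee 73 7e is 9 bytes > B = 6, so hash it first: H(key) = a1, then zero-pad to 6 bytes: K' = a1 00 00 00 00 00.
K' ⊕ ipad = 97 36 36 36 36 36.
Inner input = 97 36 36 36 36 36 ∥ 4c.
Inner hash: sum = 151+54+54+54+54+54+76 = 497; mod 256 = 241 → f1.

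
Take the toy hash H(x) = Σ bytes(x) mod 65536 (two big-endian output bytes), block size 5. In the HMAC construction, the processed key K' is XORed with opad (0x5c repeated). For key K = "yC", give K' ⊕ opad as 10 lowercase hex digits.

Key "yC" = 79 43 is 2 bytes ≤ B = 5; zero-pad to 5 bytes: K' = 79 43 00 00 00.
XOR each byte with 0x5c: 79⊕5c=25, 43⊕5c=1f, 00⊕5c=5c, 00⊕5c=5c, 00⊕5c=5c.

251f5c5c5c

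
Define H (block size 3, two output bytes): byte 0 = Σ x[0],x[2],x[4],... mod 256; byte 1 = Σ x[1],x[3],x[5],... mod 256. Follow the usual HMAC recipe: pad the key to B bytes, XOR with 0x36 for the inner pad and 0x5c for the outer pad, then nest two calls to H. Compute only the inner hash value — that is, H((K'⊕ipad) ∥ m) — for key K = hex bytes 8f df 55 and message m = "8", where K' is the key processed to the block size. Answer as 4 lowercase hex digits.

1c21

Key hex bytes 8f df 55 is exactly B = 3 bytes: K' = 8f df 55.
K' ⊕ ipad = b9 e9 63.
Inner input = b9 e9 63 ∥ 38.
Inner hash: even-index sum = 284 mod 256 = 28; odd-index sum = 289 mod 256 = 33 → 1c 21.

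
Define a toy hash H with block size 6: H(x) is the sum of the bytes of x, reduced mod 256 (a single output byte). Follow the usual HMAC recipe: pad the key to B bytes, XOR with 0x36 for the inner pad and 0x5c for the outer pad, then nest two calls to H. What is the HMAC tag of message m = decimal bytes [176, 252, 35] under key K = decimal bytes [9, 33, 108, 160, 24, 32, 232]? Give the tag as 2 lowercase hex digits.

13

Key decimal bytes [9, 33, 108, 160, 24, 32, 232] = 09 21 6c a0 18 20 e8 is 7 bytes > B = 6, so hash it first: H(key) = 56, then zero-pad to 6 bytes: K' = 56 00 00 00 00 00.
K' ⊕ ipad = 60 36 36 36 36 36.  K' ⊕ opad = 0a 5c 5c 5c 5c 5c.
Inner input = (K'⊕ipad) ∥ m = 60 36 36 36 36 36 ∥ b0 fc 23.
Inner hash: sum = 96+54+54+54+54+54+176+252+35 = 829; mod 256 = 61 → 3d.
Outer input = (K'⊕opad) ∥ inner = 0a 5c 5c 5c 5c 5c ∥ 3d.
Outer hash (tag): sum = 10+92+92+92+92+92+61 = 531; mod 256 = 19 → 13.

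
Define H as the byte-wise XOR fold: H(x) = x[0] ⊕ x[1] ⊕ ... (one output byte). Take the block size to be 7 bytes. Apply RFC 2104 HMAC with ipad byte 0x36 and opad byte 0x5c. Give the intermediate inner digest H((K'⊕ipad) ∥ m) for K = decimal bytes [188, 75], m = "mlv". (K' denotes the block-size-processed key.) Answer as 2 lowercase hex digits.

b6

Key decimal bytes [188, 75] = bc 4b is 2 bytes ≤ B = 7; zero-pad to 7 bytes: K' = bc 4b 00 00 00 00 00.
K' ⊕ ipad = 8a 7d 36 36 36 36 36.
Inner input = 8a 7d 36 36 36 36 36 ∥ 6d 6c 76.
Inner hash: XOR 8a⊕7d⊕36⊕36⊕36⊕36⊕36⊕6d⊕6c⊕76 = b6.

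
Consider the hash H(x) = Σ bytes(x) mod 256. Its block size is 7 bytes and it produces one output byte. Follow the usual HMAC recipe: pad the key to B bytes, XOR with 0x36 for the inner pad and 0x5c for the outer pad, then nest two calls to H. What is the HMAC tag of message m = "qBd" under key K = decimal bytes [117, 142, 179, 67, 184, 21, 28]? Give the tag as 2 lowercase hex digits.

5d

Key decimal bytes [117, 142, 179, 67, 184, 21, 28] = 75 8e b3 43 b8 15 1c is exactly B = 7 bytes: K' = 75 8e b3 43 b8 15 1c.
K' ⊕ ipad = 43 b8 85 75 8e 23 2a.  K' ⊕ opad = 29 d2 ef 1f e4 49 40.
Inner input = (K'⊕ipad) ∥ m = 43 b8 85 75 8e 23 2a ∥ 71 42 64.
Inner hash: sum = 67+184+133+117+142+35+42+113+66+100 = 999; mod 256 = 231 → e7.
Outer input = (K'⊕opad) ∥ inner = 29 d2 ef 1f e4 49 40 ∥ e7.
Outer hash (tag): sum = 41+210+239+31+228+73+64+231 = 1117; mod 256 = 93 → 5d.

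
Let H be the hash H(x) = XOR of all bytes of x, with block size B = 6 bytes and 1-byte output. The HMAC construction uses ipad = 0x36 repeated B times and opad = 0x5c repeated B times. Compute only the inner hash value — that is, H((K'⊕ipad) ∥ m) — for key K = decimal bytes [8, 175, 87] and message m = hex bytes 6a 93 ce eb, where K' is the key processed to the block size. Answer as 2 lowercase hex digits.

Key decimal bytes [8, 175, 87] = 08 af 57 is 3 bytes ≤ B = 6; zero-pad to 6 bytes: K' = 08 af 57 00 00 00.
K' ⊕ ipad = 3e 99 61 36 36 36.
Inner input = 3e 99 61 36 36 36 ∥ 6a 93 ce eb.
Inner hash: XOR 3e⊕99⊕61⊕36⊕36⊕36⊕6a⊕93⊕ce⊕eb = 2c.

2c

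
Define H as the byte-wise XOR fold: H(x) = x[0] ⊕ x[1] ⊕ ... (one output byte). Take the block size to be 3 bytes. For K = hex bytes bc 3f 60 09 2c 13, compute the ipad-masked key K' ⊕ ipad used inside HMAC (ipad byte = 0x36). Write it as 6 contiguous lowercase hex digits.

e33636

Key hex bytes bc 3f 60 09 2c 13 is 6 bytes > B = 3, so hash it first: H(key) = d5, then zero-pad to 3 bytes: K' = d5 00 00.
XOR each byte with 0x36: d5⊕36=e3, 00⊕36=36, 00⊕36=36.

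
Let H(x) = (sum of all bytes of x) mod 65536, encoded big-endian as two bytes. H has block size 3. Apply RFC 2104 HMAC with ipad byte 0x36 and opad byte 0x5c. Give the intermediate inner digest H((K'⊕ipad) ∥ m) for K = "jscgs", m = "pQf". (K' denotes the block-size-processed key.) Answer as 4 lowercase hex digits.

01bd

Key "jscgs" = 6a 73 63 67 73 is 5 bytes > B = 3, so hash it first: H(key) = 02 1a, then zero-pad to 3 bytes: K' = 02 1a 00.
K' ⊕ ipad = 34 2c 36.
Inner input = 34 2c 36 ∥ 70 51 66.
Inner hash: sum = 52+44+54+112+81+102 = 445 → 01 bd.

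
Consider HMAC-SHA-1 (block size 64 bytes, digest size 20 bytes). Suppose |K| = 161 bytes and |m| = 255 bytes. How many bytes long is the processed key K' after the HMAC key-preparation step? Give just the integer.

64

Key is 161 > 64 bytes, so it is hashed to 20 bytes then zero-padded to 64: |K'| = 64.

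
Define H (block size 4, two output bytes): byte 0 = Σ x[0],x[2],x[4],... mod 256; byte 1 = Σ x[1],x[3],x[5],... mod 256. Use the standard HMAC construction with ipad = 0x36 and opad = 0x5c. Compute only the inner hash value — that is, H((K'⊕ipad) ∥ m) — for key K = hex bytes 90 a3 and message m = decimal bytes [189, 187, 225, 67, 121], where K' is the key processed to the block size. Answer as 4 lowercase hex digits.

f3c9

Key hex bytes 90 a3 is 2 bytes ≤ B = 4; zero-pad to 4 bytes: K' = 90 a3 00 00.
K' ⊕ ipad = a6 95 36 36.
Inner input = a6 95 36 36 ∥ bd bb e1 43 79.
Inner hash: even-index sum = 755 mod 256 = 243; odd-index sum = 457 mod 256 = 201 → f3 c9.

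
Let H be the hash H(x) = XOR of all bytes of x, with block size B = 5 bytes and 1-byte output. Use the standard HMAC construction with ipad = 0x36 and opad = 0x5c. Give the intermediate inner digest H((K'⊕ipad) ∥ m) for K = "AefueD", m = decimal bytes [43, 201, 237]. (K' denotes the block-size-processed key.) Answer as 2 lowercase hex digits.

Key "AefueD" = 41 65 66 75 65 44 is 6 bytes > B = 5, so hash it first: H(key) = 16, then zero-pad to 5 bytes: K' = 16 00 00 00 00.
K' ⊕ ipad = 20 36 36 36 36.
Inner input = 20 36 36 36 36 ∥ 2b c9 ed.
Inner hash: XOR 20⊕36⊕36⊕36⊕36⊕2b⊕c9⊕ed = 2f.

2f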